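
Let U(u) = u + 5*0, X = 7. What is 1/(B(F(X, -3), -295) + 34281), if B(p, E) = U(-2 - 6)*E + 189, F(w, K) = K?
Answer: 1/36830 ≈ 2.7152e-5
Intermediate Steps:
U(u) = u (U(u) = u + 0 = u)
B(p, E) = 189 - 8*E (B(p, E) = (-2 - 6)*E + 189 = -8*E + 189 = 189 - 8*E)
1/(B(F(X, -3), -295) + 34281) = 1/((189 - 8*(-295)) + 34281) = 1/((189 + 2360) + 34281) = 1/(2549 + 34281) = 1/36830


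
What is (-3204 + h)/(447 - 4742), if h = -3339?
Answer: 6543/4295 ≈ 1.5234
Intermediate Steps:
(-3204 + h)/(447 - 4742) = (-3204 - 3339)/(447 - 4742) = -6543/(-4295) = -6543*(-1/4295) = 6543/4295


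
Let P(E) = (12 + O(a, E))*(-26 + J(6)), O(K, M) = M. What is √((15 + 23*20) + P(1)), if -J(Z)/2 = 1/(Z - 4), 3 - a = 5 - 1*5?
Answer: 2*√31 ≈ 11.136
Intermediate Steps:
a = 3 (a = 3 - (5 - 1*5) = 3 - (5 - 5) = 3 - 1*0 = 3 + 0 = 3)
J(Z) = -2/(-4 + Z) (J(Z) = -2/(Z - 4) = -2/(-4 + Z))
P(E) = -324 - 27*E (P(E) = (12 + E)*(-26 - 2/(-4 + 6)) = (12 + E)*(-26 - 2/2) = (12 + E)*(-26 - 2*½) = (12 + E)*(-26 - 1) = (12 + E)*(-27) = -324 - 27*E)
√((15 + 23*20) + P(1)) = √((15 + 23*20) + (-324 - 27*1)) = √((15 + 460) + (-324 - 27)) = √(475 - 351) = √124 = 2*√31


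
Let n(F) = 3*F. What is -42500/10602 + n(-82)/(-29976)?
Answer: -105947659/26483796 ≈ -4.0005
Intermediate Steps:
-42500/10602 + n(-82)/(-29976) = -42500/10602 + (3*(-82))/(-29976) = -42500*1/10602 - 246*(-1/29976) = -21250/5301 + 41/4996 = -105947659/26483796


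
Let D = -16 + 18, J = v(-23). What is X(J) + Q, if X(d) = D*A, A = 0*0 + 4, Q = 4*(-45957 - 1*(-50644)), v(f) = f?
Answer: 18756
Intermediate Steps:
Q = 18748 (Q = 4*(-45957 + 50644) = 4*4687 = 18748)
J = -23
A = 4 (A = 0 + 4 = 4)
D = 2
X(d) = 8 (X(d) = 2*4 = 8)
X(J) + Q = 8 + 18748 = 18756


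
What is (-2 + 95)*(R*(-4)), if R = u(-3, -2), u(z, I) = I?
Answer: 744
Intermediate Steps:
R = -2
(-2 + 95)*(R*(-4)) = (-2 + 95)*(-2*(-4)) = 93*8 = 744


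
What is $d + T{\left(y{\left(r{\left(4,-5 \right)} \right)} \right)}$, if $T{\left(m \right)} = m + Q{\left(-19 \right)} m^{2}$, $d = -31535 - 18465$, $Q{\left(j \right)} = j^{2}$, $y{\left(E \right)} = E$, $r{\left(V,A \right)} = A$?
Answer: $-40980$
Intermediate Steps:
$d = -50000$
$T{\left(m \right)} = m + 361 m^{2}$ ($T{\left(m \right)} = m + \left(-19\right)^{2} m^{2} = m + 361 m^{2}$)
$d + T{\left(y{\left(r{\left(4,-5 \right)} \right)} \right)} = -50000 - 5 \left(1 + 361 \left(-5\right)\right) = -50000 - 5 \left(1 - 1805\right) = -50000 - -9020 = -50000 + 9020 = -40980$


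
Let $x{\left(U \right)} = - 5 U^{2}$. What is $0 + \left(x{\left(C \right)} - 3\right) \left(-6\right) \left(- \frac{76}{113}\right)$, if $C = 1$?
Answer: $- \frac{3648}{113} \approx -32.283$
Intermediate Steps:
$0 + \left(x{\left(C \right)} - 3\right) \left(-6\right) \left(- \frac{76}{113}\right) = 0 + \left(- 5 \cdot 1^{2} - 3\right) \left(-6\right) \left(- \frac{76}{113}\right) = 0 + \left(\left(-5\right) 1 - 3\right) \left(-6\right) \left(\left(-76\right) \frac{1}{113}\right) = 0 + \left(-5 - 3\right) \left(-6\right) \left(- \frac{76}{113}\right) = 0 + \left(-8\right) \left(-6\right) \left(- \frac{76}{113}\right) = 0 + 48 \left(- \frac{76}{113}\right) = 0 - \frac{3648}{113} = - \frac{3648}{113}$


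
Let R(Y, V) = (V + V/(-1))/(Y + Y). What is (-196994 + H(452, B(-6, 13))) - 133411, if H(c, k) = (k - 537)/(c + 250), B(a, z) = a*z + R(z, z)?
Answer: -77314975/234 ≈ -3.3041e+5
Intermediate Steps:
R(Y, V) = 0 (R(Y, V) = (V + V*(-1))/((2*Y)) = (V - V)*(1/(2*Y)) = 0*(1/(2*Y)) = 0)
B(a, z) = a*z (B(a, z) = a*z + 0 = a*z)
H(c, k) = (-537 + k)/(250 + c)
(-196994 + H(452, B(-6, 13))) - 133411 = (-196994 + (-537 - 6*13)/(250 + 452)) - 133411 = (-196994 + (-537 - 78)/702) - 133411 = (-196994 + (1/702)*(-615)) - 133411 = (-196994 - 205/234) - 133411 = -46096801/234 - 133411 = -77314975/234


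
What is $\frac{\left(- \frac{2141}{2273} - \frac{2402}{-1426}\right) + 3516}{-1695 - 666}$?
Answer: $- \frac{5699405224}{3826352289} \approx -1.4895$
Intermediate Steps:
$\frac{\left(- \frac{2141}{2273} - \frac{2402}{-1426}\right) + 3516}{-1695 - 666} = \frac{\left(\left(-2141\right) \frac{1}{2273} - - \frac{1201}{713}\right) + 3516}{-2361} = \left(\left(- \frac{2141}{2273} + \frac{1201}{713}\right) + 3516\right) \left(- \frac{1}{2361}\right) = \left(\frac{1203340}{1620649} + 3516\right) \left(- \frac{1}{2361}\right) = \frac{5699405224}{1620649} \left(- \frac{1}{2361}\right) = - \frac{5699405224}{3826352289}$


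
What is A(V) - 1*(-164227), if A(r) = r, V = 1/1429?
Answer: 234680384/1429 ≈ 1.6423e+5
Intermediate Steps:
V = 1/1429 ≈ 0.00069979
A(V) - 1*(-164227) = 1/1429 - 1*(-164227) = 1/1429 + 164227 = 234680384/1429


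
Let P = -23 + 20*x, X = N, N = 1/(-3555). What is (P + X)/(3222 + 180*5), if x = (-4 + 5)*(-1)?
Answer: -76433/7326855 ≈ -0.010432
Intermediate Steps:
x = -1 (x = 1*(-1) = -1)
N = -1/3555 ≈ -0.00028129
X = -1/3555 ≈ -0.00028129
P = -43 (P = -23 + 20*(-1) = -23 - 20 = -43)
(P + X)/(3222 + 180*5) = (-43 - 1/3555)/(3222 + 180*5) = -152866/(3555*(3222 + 900)) = -152866/3555/4122 = -152866/3555*1/4122 = -76433/7326855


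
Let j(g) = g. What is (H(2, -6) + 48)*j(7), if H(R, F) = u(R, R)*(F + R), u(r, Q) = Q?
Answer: 280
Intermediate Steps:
H(R, F) = R*(F + R)
(H(2, -6) + 48)*j(7) = (2*(-6 + 2) + 48)*7 = (2*(-4) + 48)*7 = (-8 + 48)*7 = 40*7 = 280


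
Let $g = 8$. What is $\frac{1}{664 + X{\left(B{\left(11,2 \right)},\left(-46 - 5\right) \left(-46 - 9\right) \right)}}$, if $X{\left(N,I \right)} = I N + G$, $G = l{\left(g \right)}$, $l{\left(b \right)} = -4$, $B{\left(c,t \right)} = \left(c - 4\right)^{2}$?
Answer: $\frac{1}{138105} \approx 7.2409 \cdot 10^{-6}$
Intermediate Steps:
$B{\left(c,t \right)} = \left(-4 + c\right)^{2}$
$G = -4$
$X{\left(N,I \right)} = -4 + I N$ ($X{\left(N,I \right)} = I N - 4 = -4 + I N$)
$\frac{1}{664 + X{\left(B{\left(11,2 \right)},\left(-46 - 5\right) \left(-46 - 9\right) \right)}} = \frac{1}{664 - \left(4 - \left(-46 - 5\right) \left(-46 - 9\right) \left(-4 + 11\right)^{2}\right)} = \frac{1}{664 - \left(4 - \left(-51\right) \left(-55\right) 7^{2}\right)} = \frac{1}{664 + \left(-4 + 2805 \cdot 49\right)} = \frac{1}{664 + \left(-4 + 137445\right)} = \frac{1}{664 + 137441} = \frac{1}{138105}$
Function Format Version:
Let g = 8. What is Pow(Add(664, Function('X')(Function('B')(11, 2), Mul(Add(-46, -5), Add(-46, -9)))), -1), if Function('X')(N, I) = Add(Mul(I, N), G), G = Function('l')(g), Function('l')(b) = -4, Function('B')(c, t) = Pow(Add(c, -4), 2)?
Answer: Rational(1, 138105) ≈ 7.2409e-6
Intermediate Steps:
Function('B')(c, t) = Pow(Add(-4, c), 2)
G = -4
Function('X')(N, I) = Add(-4, Mul(I, N)) (Function('X')(N, I) = Add(Mul(I, N), -4) = Add(-4, Mul(I, N)))
Pow(Add(664, Function('X')(Function('B')(11, 2), Mul(Add(-46, -5), Add(-46, -9)))), -1) = Pow(Add(664, Add(-4, Mul(Mul(Add(-46, -5), Add(-46, -9)), Pow(Add(-4, 11), 2)))), -1) = Pow(Add(664, Add(-4, Mul(Mul(-51, -55), Pow(7, 2)))), -1) = Pow(Add(664, Add(-4, Mul(2805, 49))), -1) = Pow(Add(664, Add(-4, 137445)), -1) = Pow(Add(664, 137441), -1) = Pow(138105, -1) = Rational(1, 138105)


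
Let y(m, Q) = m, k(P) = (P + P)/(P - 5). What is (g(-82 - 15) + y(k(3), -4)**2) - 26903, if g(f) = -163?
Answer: -27057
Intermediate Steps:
k(P) = 2*P/(-5 + P) (k(P) = (2*P)/(-5 + P) = 2*P/(-5 + P))
(g(-82 - 15) + y(k(3), -4)**2) - 26903 = (-163 + (2*3/(-5 + 3))**2) - 26903 = (-163 + (2*3/(-2))**2) - 26903 = (-163 + (2*3*(-1/2))**2) - 26903 = (-163 + (-3)**2) - 26903 = (-163 + 9) - 26903 = -154 - 26903 = -27057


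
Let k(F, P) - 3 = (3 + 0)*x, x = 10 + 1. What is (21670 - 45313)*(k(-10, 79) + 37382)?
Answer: -884673774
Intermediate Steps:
x = 11
k(F, P) = 36 (k(F, P) = 3 + (3 + 0)*11 = 3 + 3*11 = 3 + 33 = 36)
(21670 - 45313)*(k(-10, 79) + 37382) = (21670 - 45313)*(36 + 37382) = -23643*37418 = -884673774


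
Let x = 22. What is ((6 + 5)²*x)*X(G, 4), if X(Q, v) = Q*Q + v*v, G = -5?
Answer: 109142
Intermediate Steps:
X(Q, v) = Q² + v²
((6 + 5)²*x)*X(G, 4) = ((6 + 5)²*22)*((-5)² + 4²) = (11²*22)*(25 + 16) = (121*22)*41 = 2662*41 = 109142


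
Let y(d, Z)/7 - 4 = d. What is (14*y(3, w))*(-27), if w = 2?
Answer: -18522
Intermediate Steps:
y(d, Z) = 28 + 7*d
(14*y(3, w))*(-27) = (14*(28 + 7*3))*(-27) = (14*(28 + 21))*(-27) = (14*49)*(-27) = 686*(-27) = -18522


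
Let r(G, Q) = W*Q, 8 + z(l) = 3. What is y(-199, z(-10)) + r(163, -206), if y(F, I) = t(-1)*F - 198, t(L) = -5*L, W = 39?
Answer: -9227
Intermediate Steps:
z(l) = -5 (z(l) = -8 + 3 = -5)
r(G, Q) = 39*Q
y(F, I) = -198 + 5*F (y(F, I) = (-5*(-1))*F - 198 = 5*F - 198 = -198 + 5*F)
y(-199, z(-10)) + r(163, -206) = (-198 + 5*(-199)) + 39*(-206) = (-198 - 995) - 8034 = -1193 - 8034 = -9227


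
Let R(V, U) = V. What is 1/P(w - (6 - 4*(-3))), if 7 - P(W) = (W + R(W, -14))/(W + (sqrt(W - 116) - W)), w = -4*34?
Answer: 3*sqrt(30)/(7*(-44*I + 3*sqrt(30))) ≈ 0.017485 + 0.04682*I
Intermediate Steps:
w = -136
P(W) = 7 - 2*W/sqrt(-116 + W) (P(W) = 7 - (W + W)/(W + (sqrt(W - 116) - W)) = 7 - 2*W/(W + (sqrt(-116 + W) - W)) = 7 - 2*W/(sqrt(-116 + W)) = 7 - 2*W/sqrt(-116 + W))
1/P(w - (6 - 4*(-3))) = 1/(7 - 2*(-136 - (6 - 4*(-3)))/sqrt(-116 + (-136 - (6 - 4*(-3))))) = 1/(7 - 2*(-136 - (6 + 12))/sqrt(-116 + (-136 - (6 + 12)))) = 1/(7 - 2*(-136 - 1*18)/sqrt(-116 + (-136 - 1*18))) = 1/(7 - 2*(-136 - 18)/sqrt(-116 + (-136 - 18))) = 1/(7 - 2*(-154)/sqrt(-116 - 154)) = 1/(7 - 2*(-154)/sqrt(-270)) = 1/(7 - 2*(-154)*(-I*sqrt(30)/90)) = 1/(7 - 154*I*sqrt(30)/45)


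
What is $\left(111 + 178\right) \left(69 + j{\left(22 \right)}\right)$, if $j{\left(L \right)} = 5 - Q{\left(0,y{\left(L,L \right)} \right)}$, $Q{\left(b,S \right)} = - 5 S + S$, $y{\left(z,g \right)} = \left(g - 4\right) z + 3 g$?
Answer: $555458$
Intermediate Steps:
$y{\left(z,g \right)} = 3 g + z \left(-4 + g\right)$ ($y{\left(z,g \right)} = \left(g - 4\right) z + 3 g = \left(-4 + g\right) z + 3 g = z \left(-4 + g\right) + 3 g = 3 g + z \left(-4 + g\right)$)
$Q{\left(b,S \right)} = - 4 S$
$j{\left(L \right)} = 5 - 4 L + 4 L^{2}$ ($j{\left(L \right)} = 5 - - 4 \left(- 4 L + 3 L + L L\right) = 5 - - 4 \left(- 4 L + 3 L + L^{2}\right) = 5 - - 4 \left(L^{2} - L\right) = 5 - \left(- 4 L^{2} + 4 L\right) = 5 + \left(- 4 L + 4 L^{2}\right) = 5 - 4 L + 4 L^{2}$)
$\left(111 + 178\right) \left(69 + j{\left(22 \right)}\right) = \left(111 + 178\right) \left(69 + \left(5 - 88 + 4 \cdot 22^{2}\right)\right) = 289 \left(69 + \left(5 - 88 + 4 \cdot 484\right)\right) = 289 \left(69 + \left(5 - 88 + 1936\right)\right) = 289 \left(69 + 1853\right) = 289 \cdot 1922 = 555458$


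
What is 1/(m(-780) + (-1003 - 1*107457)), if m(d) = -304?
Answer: -1/108764 ≈ -9.1942e-6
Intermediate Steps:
1/(m(-780) + (-1003 - 1*107457)) = 1/(-304 + (-1003 - 1*107457)) = 1/(-304 + (-1003 - 107457)) = 1/(-304 - 108460) = 1/(-108764) = -1/108764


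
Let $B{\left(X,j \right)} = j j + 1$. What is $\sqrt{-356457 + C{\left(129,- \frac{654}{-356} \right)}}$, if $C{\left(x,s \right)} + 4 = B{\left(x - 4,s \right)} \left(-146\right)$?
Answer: $\frac{3 i \sqrt{1257149758}}{178} \approx 597.58 i$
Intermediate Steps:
$B{\left(X,j \right)} = 1 + j^{2}$ ($B{\left(X,j \right)} = j^{2} + 1 = 1 + j^{2}$)
$C{\left(x,s \right)} = -150 - 146 s^{2}$ ($C{\left(x,s \right)} = -4 + \left(1 + s^{2}\right) \left(-146\right) = -4 - \left(146 + 146 s^{2}\right) = -150 - 146 s^{2}$)
$\sqrt{-356457 + C{\left(129,- \frac{654}{-356} \right)}} = \sqrt{-356457 - \left(150 + 146 \left(- \frac{654}{-356}\right)^{2}\right)} = \sqrt{-356457 - \left(150 + 146 \left(\left(-654\right) \left(- \frac{1}{356}\right)\right)^{2}\right)} = \sqrt{-356457 - \left(150 + 146 \left(\frac{327}{178}\right)^{2}\right)} = \sqrt{-356457 - \frac{10182117}{15842}} = \sqrt{- \frac{5657173911}{15842}} = \frac{3 i \sqrt{1257149758}}{178}$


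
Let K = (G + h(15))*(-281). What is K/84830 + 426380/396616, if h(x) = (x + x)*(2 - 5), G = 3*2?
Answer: 5691442433/4205616910 ≈ 1.3533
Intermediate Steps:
G = 6
h(x) = -6*x (h(x) = (2*x)*(-3) = -6*x)
K = 23604 (K = (6 - 6*15)*(-281) = (6 - 90)*(-281) = -84*(-281) = 23604)
K/84830 + 426380/396616 = 23604/84830 + 426380/396616 = 23604*(1/84830) + 426380*(1/396616) = 11802/42415 + 106595/99154 = 5691442433/4205616910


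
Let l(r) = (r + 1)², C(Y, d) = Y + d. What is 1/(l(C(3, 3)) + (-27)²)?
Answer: 1/778 ≈ 0.0012853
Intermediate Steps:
l(r) = (1 + r)²
1/(l(C(3, 3)) + (-27)²) = 1/((1 + (3 + 3))² + (-27)²) = 1/((1 + 6)² + 729) = 1/(7² + 729) = 1/(49 + 729) = 1/778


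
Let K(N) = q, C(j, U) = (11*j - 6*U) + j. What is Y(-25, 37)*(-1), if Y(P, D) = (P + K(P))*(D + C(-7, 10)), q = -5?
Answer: -3210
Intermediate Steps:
C(j, U) = -6*U + 12*j (C(j, U) = (-6*U + 11*j) + j = -6*U + 12*j)
K(N) = -5
Y(P, D) = (-144 + D)*(-5 + P) (Y(P, D) = (P - 5)*(D + (-6*10 + 12*(-7))) = (-5 + P)*(D + (-60 - 84)) = (-5 + P)*(D - 144) = (-5 + P)*(-144 + D) = (-144 + D)*(-5 + P))
Y(-25, 37)*(-1) = (720 - 144*(-25) - 5*37 + 37*(-25))*(-1) = (720 + 3600 - 185 - 925)*(-1) = 3210*(-1) = -3210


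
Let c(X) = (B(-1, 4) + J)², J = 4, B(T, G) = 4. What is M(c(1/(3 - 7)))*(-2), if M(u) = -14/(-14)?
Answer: -2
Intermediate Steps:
c(X) = 64 (c(X) = (4 + 4)² = 8² = 64)
M(u) = 1 (M(u) = -14*(-1/14) = 1)
M(c(1/(3 - 7)))*(-2) = 1*(-2) = -2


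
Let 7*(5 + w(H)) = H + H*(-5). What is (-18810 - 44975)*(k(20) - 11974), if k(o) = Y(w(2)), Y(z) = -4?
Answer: 764016730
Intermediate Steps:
w(H) = -5 - 4*H/7 (w(H) = -5 + (H + H*(-5))/7 = -5 + (H - 5*H)/7 = -5 + (-4*H)/7 = -5 - 4*H/7)
k(o) = -4
(-18810 - 44975)*(k(20) - 11974) = (-18810 - 44975)*(-4 - 11974) = -63785*(-11978) = 764016730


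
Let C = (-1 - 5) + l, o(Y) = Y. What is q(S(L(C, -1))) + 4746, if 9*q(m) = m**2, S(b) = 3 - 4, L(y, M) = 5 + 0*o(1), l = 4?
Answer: 42715/9 ≈ 4746.1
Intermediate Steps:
C = -2 (C = (-1 - 5) + 4 = -6 + 4 = -2)
L(y, M) = 5 (L(y, M) = 5 + 0*1 = 5 + 0 = 5)
S(b) = -1
q(m) = m**2/9
q(S(L(C, -1))) + 4746 = (1/9)*(-1)**2 + 4746 = (1/9)*1 + 4746 = 1/9 + 4746 = 42715/9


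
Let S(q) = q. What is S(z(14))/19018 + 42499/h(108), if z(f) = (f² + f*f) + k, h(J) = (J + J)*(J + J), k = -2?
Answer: 413220911/443651904 ≈ 0.93141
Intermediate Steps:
h(J) = 4*J² (h(J) = (2*J)*(2*J) = 4*J²)
z(f) = -2 + 2*f² (z(f) = (f² + f*f) - 2 = (f² + f²) - 2 = 2*f² - 2 = -2 + 2*f²)
S(z(14))/19018 + 42499/h(108) = (-2 + 2*14²)/19018 + 42499/((4*108²)) = (-2 + 2*196)*(1/19018) + 42499/((4*11664)) = (-2 + 392)*(1/19018) + 42499/46656 = 390*(1/19018) + 42499*(1/46656) = 195/9509 + 42499/46656 = 413220911/443651904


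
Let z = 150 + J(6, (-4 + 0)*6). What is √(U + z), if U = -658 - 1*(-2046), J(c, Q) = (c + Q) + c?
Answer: √1526 ≈ 39.064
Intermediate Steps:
J(c, Q) = Q + 2*c (J(c, Q) = (Q + c) + c = Q + 2*c)
z = 138 (z = 150 + ((-4 + 0)*6 + 2*6) = 150 + (-4*6 + 12) = 150 + (-24 + 12) = 150 - 12 = 138)
U = 1388 (U = -658 + 2046 = 1388)
√(U + z) = √(1388 + 138) = √1526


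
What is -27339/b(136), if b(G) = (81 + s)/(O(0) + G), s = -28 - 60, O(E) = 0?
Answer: 3718104/7 ≈ 5.3116e+5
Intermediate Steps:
s = -88
b(G) = -7/G (b(G) = (81 - 88)/(0 + G) = -7/G)
-27339/b(136) = -27339/((-7/136)) = -27339/((-7*1/136)) = -27339/(-7/136) = -27339*(-136/7) = 3718104/7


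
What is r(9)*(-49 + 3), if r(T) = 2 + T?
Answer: -506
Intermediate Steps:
r(9)*(-49 + 3) = (2 + 9)*(-49 + 3) = 11*(-46) = -506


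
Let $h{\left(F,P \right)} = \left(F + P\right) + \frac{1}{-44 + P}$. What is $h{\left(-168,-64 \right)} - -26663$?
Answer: $\frac{2854547}{108} \approx 26431.0$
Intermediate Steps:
$h{\left(F,P \right)} = F + P + \frac{1}{-44 + P}$
$h{\left(-168,-64 \right)} - -26663 = \frac{1 + \left(-64\right)^{2} - -7392 - -2816 - -10752}{-44 - 64} - -26663 = \frac{1 + 4096 + 7392 + 2816 + 10752}{-108} + 26663 = \left(- \frac{1}{108}\right) 25057 + 26663 = - \frac{25057}{108} + 26663 = \frac{2854547}{108}$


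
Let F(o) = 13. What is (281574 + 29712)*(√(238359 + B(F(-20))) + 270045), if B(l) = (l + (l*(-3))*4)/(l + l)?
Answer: 84061227870 + 155643*√953414 ≈ 8.4213e+10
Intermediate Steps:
B(l) = -11/2 (B(l) = (l - 3*l*4)/((2*l)) = (l - 12*l)*(1/(2*l)) = (-11*l)*(1/(2*l)) = -11/2)
(281574 + 29712)*(√(238359 + B(F(-20))) + 270045) = (281574 + 29712)*(√(238359 - 11/2) + 270045) = 311286*(√(476707/2) + 270045) = 311286*(√953414/2 + 270045) = 311286*(270045 + √953414/2) = 84061227870 + 155643*√953414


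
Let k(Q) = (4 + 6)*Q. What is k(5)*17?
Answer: 850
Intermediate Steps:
k(Q) = 10*Q
k(5)*17 = (10*5)*17 = 50*17 = 850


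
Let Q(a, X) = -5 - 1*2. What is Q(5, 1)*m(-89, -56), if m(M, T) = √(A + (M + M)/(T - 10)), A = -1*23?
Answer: -7*I*√22110/33 ≈ -31.541*I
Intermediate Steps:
Q(a, X) = -7 (Q(a, X) = -5 - 2 = -7)
A = -23
m(M, T) = √(-23 + 2*M/(-10 + T)) (m(M, T) = √(-23 + (M + M)/(T - 10)) = √(-23 + (2*M)/(-10 + T)) = √(-23 + 2*M/(-10 + T)))
Q(5, 1)*m(-89, -56) = -7*√(230 - 23*(-56) + 2*(-89))*(I*√66/66) = -7*√(230 + 1288 - 178)*(I*√66/66) = -7*I*√22110/33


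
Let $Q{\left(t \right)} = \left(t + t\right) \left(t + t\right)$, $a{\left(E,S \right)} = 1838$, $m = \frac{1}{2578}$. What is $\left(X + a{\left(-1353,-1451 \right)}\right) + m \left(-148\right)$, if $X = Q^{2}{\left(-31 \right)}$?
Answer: $\frac{19049066212}{1289} \approx 1.4778 \cdot 10^{7}$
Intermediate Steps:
$m = \frac{1}{2578} \approx 0.0003879$
$Q{\left(t \right)} = 4 t^{2}$ ($Q{\left(t \right)} = 2 t 2 t = 4 t^{2}$)
$X = 14776336$ ($X = \left(4 \left(-31\right)^{2}\right)^{2} = \left(4 \cdot 961\right)^{2} = 3844^{2} = 14776336$)
$\left(X + a{\left(-1353,-1451 \right)}\right) + m \left(-148\right) = \left(14776336 + 1838\right) + \frac{1}{2578} \left(-148\right) = 14778174 - \frac{74}{1289} = \frac{19049066212}{1289}$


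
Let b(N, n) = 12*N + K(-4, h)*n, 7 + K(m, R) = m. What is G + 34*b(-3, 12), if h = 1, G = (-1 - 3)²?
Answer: -5696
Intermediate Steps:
G = 16 (G = (-4)² = 16)
K(m, R) = -7 + m
b(N, n) = -11*n + 12*N (b(N, n) = 12*N + (-7 - 4)*n = 12*N - 11*n = -11*n + 12*N)
G + 34*b(-3, 12) = 16 + 34*(-11*12 + 12*(-3)) = 16 + 34*(-132 - 36) = 16 + 34*(-168) = 16 - 5712 = -5696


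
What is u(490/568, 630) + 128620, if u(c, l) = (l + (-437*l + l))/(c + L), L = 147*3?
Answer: 2294652140/17927 ≈ 1.2800e+5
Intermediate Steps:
L = 441
u(c, l) = -435*l/(441 + c) (u(c, l) = (l + (-437*l + l))/(c + 441) = (l - 436*l)/(441 + c) = (-435*l)/(441 + c) = -435*l/(441 + c))
u(490/568, 630) + 128620 = -435*630/(441 + 490/568) + 128620 = -435*630/(441 + 490*(1/568)) + 128620 = -435*630/(441 + 245/284) + 128620 = -435*630/125489/284 + 128620 = -435*630*284/125489 + 128620 = -11118600/17927 + 128620 = 2294652140/17927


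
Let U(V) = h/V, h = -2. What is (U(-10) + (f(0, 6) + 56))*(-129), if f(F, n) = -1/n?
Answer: -72283/10 ≈ -7228.3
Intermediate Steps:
U(V) = -2/V
(U(-10) + (f(0, 6) + 56))*(-129) = (-2/(-10) + (-1/6 + 56))*(-129) = (-2*(-1/10) + (-1*1/6 + 56))*(-129) = (1/5 + (-1/6 + 56))*(-129) = (1/5 + 335/6)*(-129) = (1681/30)*(-129) = -72283/10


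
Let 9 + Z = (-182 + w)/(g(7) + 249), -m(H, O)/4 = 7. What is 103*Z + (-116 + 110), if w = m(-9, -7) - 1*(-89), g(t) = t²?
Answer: -290497/298 ≈ -974.82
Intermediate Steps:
m(H, O) = -28 (m(H, O) = -4*7 = -28)
w = 61 (w = -28 - 1*(-89) = -28 + 89 = 61)
Z = -2803/298 (Z = -9 + (-182 + 61)/(7² + 249) = -9 - 121/(49 + 249) = -9 - 121/298 = -2803/298 ≈ -9.4060)
103*Z + (-116 + 110) = 103*(-2803/298) + (-116 + 110) = -288709/298 - 6 = -290497/298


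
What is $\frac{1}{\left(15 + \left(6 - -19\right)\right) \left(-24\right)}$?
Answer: $- \frac{1}{960} \approx -0.0010417$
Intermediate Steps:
$\frac{1}{\left(15 + \left(6 - -19\right)\right) \left(-24\right)} = \frac{1}{\left(15 + \left(6 + 19\right)\right) \left(-24\right)} = \frac{1}{\left(15 + 25\right) \left(-24\right)} = \frac{1}{40 \left(-24\right)} = \frac{1}{-960} = - \frac{1}{960}$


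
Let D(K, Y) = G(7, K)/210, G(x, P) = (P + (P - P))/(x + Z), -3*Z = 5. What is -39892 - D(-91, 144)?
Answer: -6382707/160 ≈ -39892.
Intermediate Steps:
Z = -5/3 (Z = -⅓*5 = -5/3 ≈ -1.6667)
G(x, P) = P/(-5/3 + x) (G(x, P) = (P + (P - P))/(x - 5/3) = (P + 0)/(-5/3 + x) = P/(-5/3 + x))
D(K, Y) = K/1120 (D(K, Y) = (3*K/(-5 + 3*7))/210 = (3*K/(-5 + 21))*(1/210) = (3*K/16)*(1/210) = K/1120)
-39892 - D(-91, 144) = -39892 - (-91)/1120 = -39892 - 1*(-13/160) = -39892 + 13/160 = -6382707/160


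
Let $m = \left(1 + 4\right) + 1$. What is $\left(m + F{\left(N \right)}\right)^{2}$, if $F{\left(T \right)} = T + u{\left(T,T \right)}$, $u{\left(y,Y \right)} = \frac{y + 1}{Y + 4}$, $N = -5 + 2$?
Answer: $1$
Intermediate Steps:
$N = -3$
$m = 6$ ($m = 5 + 1 = 6$)
$u{\left(y,Y \right)} = \frac{1 + y}{4 + Y}$
$F{\left(T \right)} = T + \frac{1 + T}{4 + T}$
$\left(m + F{\left(N \right)}\right)^{2} = \left(6 + \frac{1 - 3 - 3 \left(4 - 3\right)}{4 - 3}\right)^{2} = \left(6 + \frac{1 - 3 - 3}{1}\right)^{2} = \left(6 + 1 \left(1 - 3 - 3\right)\right)^{2} = \left(6 + 1 \left(-5\right)\right)^{2} = \left(6 - 5\right)^{2} = 1^{2} = 1$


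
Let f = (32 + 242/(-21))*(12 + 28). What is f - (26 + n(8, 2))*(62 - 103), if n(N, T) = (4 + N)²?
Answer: 163570/21 ≈ 7789.0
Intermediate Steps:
f = 17200/21 (f = (32 + 242*(-1/21))*40 = (32 - 242/21)*40 = (430/21)*40 = 17200/21 ≈ 819.05)
f - (26 + n(8, 2))*(62 - 103) = 17200/21 - (26 + (4 + 8)²)*(62 - 103) = 17200/21 - (26 + 12²)*(-41) = 17200/21 - (26 + 144)*(-41) = 17200/21 - 170*(-41) = 17200/21 - 1*(-6970) = 17200/21 + 6970 = 163570/21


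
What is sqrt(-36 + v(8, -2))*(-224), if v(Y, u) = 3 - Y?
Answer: -224*I*sqrt(41) ≈ -1434.3*I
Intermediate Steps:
sqrt(-36 + v(8, -2))*(-224) = sqrt(-36 + (3 - 1*8))*(-224) = sqrt(-36 + (3 - 8))*(-224) = sqrt(-36 - 5)*(-224) = sqrt(-41)*(-224) = (I*sqrt(41))*(-224) = -224*I*sqrt(41)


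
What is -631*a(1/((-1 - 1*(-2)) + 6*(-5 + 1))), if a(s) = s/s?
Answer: -631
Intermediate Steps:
a(s) = 1
-631*a(1/((-1 - 1*(-2)) + 6*(-5 + 1))) = -631*1 = -631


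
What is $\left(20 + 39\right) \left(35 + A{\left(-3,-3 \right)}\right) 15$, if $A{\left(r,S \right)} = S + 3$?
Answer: $30975$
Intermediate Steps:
$A{\left(r,S \right)} = 3 + S$
$\left(20 + 39\right) \left(35 + A{\left(-3,-3 \right)}\right) 15 = \left(20 + 39\right) \left(35 + \left(3 - 3\right)\right) 15 = 59 \left(35 + 0\right) 15 = 59 \cdot 35 \cdot 15 = 2065 \cdot 15 = 30975$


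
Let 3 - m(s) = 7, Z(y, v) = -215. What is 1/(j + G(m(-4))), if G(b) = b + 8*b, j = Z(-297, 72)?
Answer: -1/251 ≈ -0.0039841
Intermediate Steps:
m(s) = -4 (m(s) = 3 - 1*7 = 3 - 7 = -4)
j = -215
G(b) = 9*b
1/(j + G(m(-4))) = 1/(-215 + 9*(-4)) = 1/(-215 - 36) = 1/(-251) = -1/251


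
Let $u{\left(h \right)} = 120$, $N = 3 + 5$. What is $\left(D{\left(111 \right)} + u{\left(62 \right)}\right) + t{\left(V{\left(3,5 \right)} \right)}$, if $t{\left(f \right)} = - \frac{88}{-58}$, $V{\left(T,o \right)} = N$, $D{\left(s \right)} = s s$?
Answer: $\frac{360833}{29} \approx 12443.0$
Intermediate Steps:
$N = 8$
$D{\left(s \right)} = s^{2}$
$V{\left(T,o \right)} = 8$
$t{\left(f \right)} = \frac{44}{29}$ ($t{\left(f \right)} = \left(-88\right) \left(- \frac{1}{58}\right) = \frac{44}{29}$)
$\left(D{\left(111 \right)} + u{\left(62 \right)}\right) + t{\left(V{\left(3,5 \right)} \right)} = \left(111^{2} + 120\right) + \frac{44}{29} = \left(12321 + 120\right) + \frac{44}{29} = 12441 + \frac{44}{29} = \frac{360833}{29}$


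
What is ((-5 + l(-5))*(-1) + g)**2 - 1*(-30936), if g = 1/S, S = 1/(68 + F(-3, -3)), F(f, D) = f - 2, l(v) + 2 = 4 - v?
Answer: 34657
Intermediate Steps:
l(v) = 2 - v (l(v) = -2 + (4 - v) = 2 - v)
F(f, D) = -2 + f
S = 1/63 (S = 1/(68 + (-2 - 3)) = 1/(68 - 5) = 1/63 ≈ 0.015873)
g = 63 (g = 1/(1/63) = 63)
((-5 + l(-5))*(-1) + g)**2 - 1*(-30936) = ((-5 + (2 - 1*(-5)))*(-1) + 63)**2 - 1*(-30936) = ((-5 + (2 + 5))*(-1) + 63)**2 + 30936 = ((-5 + 7)*(-1) + 63)**2 + 30936 = (2*(-1) + 63)**2 + 30936 = (-2 + 63)**2 + 30936 = 61**2 + 30936 = 3721 + 30936 = 34657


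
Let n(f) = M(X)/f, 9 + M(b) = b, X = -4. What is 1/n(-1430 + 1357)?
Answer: 73/13 ≈ 5.6154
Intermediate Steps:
M(b) = -9 + b
n(f) = -13/f (n(f) = (-9 - 4)/f = -13/f)
1/n(-1430 + 1357) = 1/(-13/(-1430 + 1357)) = 1/(-13/(-73)) = 1/(-13*(-1/73)) = 1/(13/73) = 73/13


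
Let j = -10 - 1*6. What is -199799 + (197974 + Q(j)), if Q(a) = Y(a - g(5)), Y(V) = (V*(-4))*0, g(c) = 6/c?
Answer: -1825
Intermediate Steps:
j = -16 (j = -10 - 6 = -16)
Y(V) = 0 (Y(V) = -4*V*0 = 0)
Q(a) = 0
-199799 + (197974 + Q(j)) = -199799 + (197974 + 0) = -199799 + 197974 = -1825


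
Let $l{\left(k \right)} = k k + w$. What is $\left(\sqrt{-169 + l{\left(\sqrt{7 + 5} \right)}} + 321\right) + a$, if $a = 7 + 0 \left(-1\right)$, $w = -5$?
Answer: $328 + 9 i \sqrt{2} \approx 328.0 + 12.728 i$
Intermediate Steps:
$l{\left(k \right)} = -5 + k^{2}$ ($l{\left(k \right)} = k k - 5 = k^{2} - 5 = -5 + k^{2}$)
$a = 7$ ($a = 7 + 0 = 7$)
$\left(\sqrt{-169 + l{\left(\sqrt{7 + 5} \right)}} + 321\right) + a = \left(\sqrt{-169 - \left(5 - \left(\sqrt{7 + 5}\right)^{2}\right)} + 321\right) + 7 = \left(\sqrt{-169 - \left(5 - \left(\sqrt{12}\right)^{2}\right)} + 321\right) + 7 = \left(\sqrt{-169 - \left(5 - \left(2 \sqrt{3}\right)^{2}\right)} + 321\right) + 7 = \left(\sqrt{-169 + \left(-5 + 12\right)} + 321\right) + 7 = \left(\sqrt{-169 + 7} + 321\right) + 7 = \left(\sqrt{-162} + 321\right) + 7 = \left(9 i \sqrt{2} + 321\right) + 7 = \left(321 + 9 i \sqrt{2}\right) + 7 = 328 + 9 i \sqrt{2}$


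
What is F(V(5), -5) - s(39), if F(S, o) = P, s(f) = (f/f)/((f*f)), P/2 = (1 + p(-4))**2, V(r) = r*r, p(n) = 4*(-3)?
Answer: 368081/1521 ≈ 242.00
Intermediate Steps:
p(n) = -12
V(r) = r**2
P = 242 (P = 2*(1 - 12)**2 = 2*(-11)**2 = 2*121 = 242)
s(f) = f**(-2) (s(f) = 1/f**2 = f**(-2))
F(S, o) = 242
F(V(5), -5) - s(39) = 242 - 1/39**2 = 242 - 1*1/1521 = 242 - 1/1521 = 368081/1521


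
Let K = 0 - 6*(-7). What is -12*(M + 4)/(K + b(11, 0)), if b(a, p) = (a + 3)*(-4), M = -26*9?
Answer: -1380/7 ≈ -197.14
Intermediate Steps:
M = -234
b(a, p) = -12 - 4*a (b(a, p) = (3 + a)*(-4) = -12 - 4*a)
K = 42 (K = 0 + 42 = 42)
-12*(M + 4)/(K + b(11, 0)) = -12*(-234 + 4)/(42 + (-12 - 4*11)) = -(-2760)/(42 + (-12 - 44)) = -(-2760)/(42 - 56) = -(-2760)/(-14) = -(-2760)*(-1)/14 = -12*115/7 = -1380/7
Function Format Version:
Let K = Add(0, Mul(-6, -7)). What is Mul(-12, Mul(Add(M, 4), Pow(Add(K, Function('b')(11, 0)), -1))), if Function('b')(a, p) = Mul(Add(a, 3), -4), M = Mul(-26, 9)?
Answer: Rational(-1380, 7) ≈ -197.14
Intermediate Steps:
M = -234
Function('b')(a, p) = Add(-12, Mul(-4, a)) (Function('b')(a, p) = Mul(Add(3, a), -4) = Add(-12, Mul(-4, a)))
K = 42 (K = Add(0, 42) = 42)
Mul(-12, Mul(Add(M, 4), Pow(Add(K, Function('b')(11, 0)), -1))) = Mul(-12, Mul(Add(-234, 4), Pow(Add(42, Add(-12, Mul(-4, 11))), -1))) = Mul(-12, Mul(-230, Pow(Add(42, Add(-12, -44)), -1))) = Mul(-12, Mul(-230, Pow(Add(42, -56), -1))) = Mul(-12, Mul(-230, Pow(-14, -1))) = Mul(-12, Mul(-230, Rational(-1, 14))) = Mul(-12, Rational(115, 7)) = Rational(-1380, 7)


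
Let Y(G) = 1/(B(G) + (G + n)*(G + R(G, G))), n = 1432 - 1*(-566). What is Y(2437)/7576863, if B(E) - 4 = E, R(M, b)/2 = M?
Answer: 1/245692860440538 ≈ 4.0701e-15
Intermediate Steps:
R(M, b) = 2*M
B(E) = 4 + E
n = 1998 (n = 1432 + 566 = 1998)
Y(G) = 1/(4 + G + 3*G*(1998 + G)) (Y(G) = 1/((4 + G) + (G + 1998)*(G + 2*G)) = 1/((4 + G) + (1998 + G)*(3*G)) = 1/((4 + G) + 3*G*(1998 + G)) = 1/(4 + G + 3*G*(1998 + G)))
Y(2437)/7576863 = 1/((4 + 3*2437² + 5995*2437)*7576863) = (1/7576863)/(4 + 3*5938969 + 14609815) = (1/7576863)/(4 + 17816907 + 14609815) = (1/7576863)/32426726 = (1/32426726)*(1/7576863) = 1/245692860440538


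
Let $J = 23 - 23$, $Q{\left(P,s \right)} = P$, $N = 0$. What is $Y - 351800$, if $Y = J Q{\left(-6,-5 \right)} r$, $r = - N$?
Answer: $-351800$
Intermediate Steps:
$r = 0$ ($r = \left(-1\right) 0 = 0$)
$J = 0$ ($J = 23 - 23 = 0$)
$Y = 0$ ($Y = 0 \left(-6\right) 0 = 0 \cdot 0 = 0$)
$Y - 351800 = 0 - 351800 = -351800$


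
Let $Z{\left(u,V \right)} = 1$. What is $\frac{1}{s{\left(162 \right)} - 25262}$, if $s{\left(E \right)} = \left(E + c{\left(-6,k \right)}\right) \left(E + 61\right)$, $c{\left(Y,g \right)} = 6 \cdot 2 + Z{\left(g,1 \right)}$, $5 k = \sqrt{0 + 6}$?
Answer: $\frac{1}{13763} \approx 7.2659 \cdot 10^{-5}$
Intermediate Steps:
$k = \frac{\sqrt{6}}{5}$ ($k = \frac{\sqrt{0 + 6}}{5} = \frac{\sqrt{6}}{5} \approx 0.4899$)
$c{\left(Y,g \right)} = 13$ ($c{\left(Y,g \right)} = 6 \cdot 2 + 1 = 12 + 1 = 13$)
$s{\left(E \right)} = \left(13 + E\right) \left(61 + E\right)$ ($s{\left(E \right)} = \left(E + 13\right) \left(E + 61\right) = \left(13 + E\right) \left(61 + E\right)$)
$\frac{1}{s{\left(162 \right)} - 25262} = \frac{1}{\left(793 + 162^{2} + 74 \cdot 162\right) - 25262} = \frac{1}{\left(793 + 26244 + 11988\right) - 25262} = \frac{1}{39025 - 25262} = \frac{1}{13763}$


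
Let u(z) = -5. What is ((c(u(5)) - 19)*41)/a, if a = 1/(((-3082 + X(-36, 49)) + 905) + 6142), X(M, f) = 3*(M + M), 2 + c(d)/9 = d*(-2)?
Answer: 8146577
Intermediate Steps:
c(d) = -18 - 18*d (c(d) = -18 + 9*(d*(-2)) = -18 + 9*(-2*d) = -18 - 18*d)
X(M, f) = 6*M (X(M, f) = 3*(2*M) = 6*M)
a = 1/3749 (a = 1/(((-3082 + 6*(-36)) + 905) + 6142) = 1/(((-3082 - 216) + 905) + 6142) = 1/((-3298 + 905) + 6142) = 1/(-2393 + 6142) = 1/3749 ≈ 0.00026674)
((c(u(5)) - 19)*41)/a = (((-18 - 18*(-5)) - 19)*41)/(1/3749) = (((-18 + 90) - 19)*41)*3749 = ((72 - 19)*41)*3749 = (53*41)*3749 = 2173*3749 = 8146577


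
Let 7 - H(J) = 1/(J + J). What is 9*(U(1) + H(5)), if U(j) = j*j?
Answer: 711/10 ≈ 71.100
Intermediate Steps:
H(J) = 7 - 1/(2*J) (H(J) = 7 - 1/(J + J) = 7 - 1/(2*J))
U(j) = j²
9*(U(1) + H(5)) = 9*(1² + (7 - ½/5)) = 9*(1 + (7 - ½*⅕)) = 9*(1 + (7 - ⅒)) = 9*(1 + 69/10) = 9*(79/10) = 711/10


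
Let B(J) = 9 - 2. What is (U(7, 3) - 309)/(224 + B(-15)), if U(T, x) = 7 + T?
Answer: -295/231 ≈ -1.2771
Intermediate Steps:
B(J) = 7
(U(7, 3) - 309)/(224 + B(-15)) = ((7 + 7) - 309)/(224 + 7) = (14 - 309)/231 = -295*1/231 = -295/231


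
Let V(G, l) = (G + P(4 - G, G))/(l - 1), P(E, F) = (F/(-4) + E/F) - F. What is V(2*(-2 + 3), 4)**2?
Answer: 1/36 ≈ 0.027778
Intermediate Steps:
P(E, F) = -5*F/4 + E/F (P(E, F) = (F*(-1/4) + E/F) - F = (-F/4 + E/F) - F = -5*F/4 + E/F)
V(G, l) = (-G/4 + (4 - G)/G)/(-1 + l) (V(G, l) = (G + (-5*G/4 + (4 - G)/G))/(l - 1) = (G + (-5*G/4 + (4 - G)/G))/(-1 + l) = (-G/4 + (4 - G)/G)/(-1 + l))
V(2*(-2 + 3), 4)**2 = ((4 - 2*(-2 + 3) - 4*(-2 + 3)**2/4)/(((2*(-2 + 3)))*(-1 + 4)))**2 = ((4 - 2 - (2*1)**2/4)/((2*1)*3))**2 = ((1/3)*(4 - 1*2 - 1/4*2**2)/2)**2 = ((1/2)*(1/3)*(4 - 2 - 1/4*4))**2 = ((1/2)*(1/3)*(4 - 2 - 1))**2 = ((1/2)*(1/3)*1)**2 = (1/6)**2 = 1/36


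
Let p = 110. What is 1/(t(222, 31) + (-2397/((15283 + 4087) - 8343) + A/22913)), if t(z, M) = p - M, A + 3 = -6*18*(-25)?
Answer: 252661651/19935087787 ≈ 0.012674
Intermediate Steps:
A = 2697 (A = -3 - 6*18*(-25) = -3 - 108*(-25) = -3 + 2700 = 2697)
t(z, M) = 110 - M
1/(t(222, 31) + (-2397/((15283 + 4087) - 8343) + A/22913)) = 1/((110 - 1*31) + (-2397/((15283 + 4087) - 8343) + 2697/22913)) = 1/((110 - 31) + (-2397/(19370 - 8343) + 2697*(1/22913))) = 1/(79 + (-2397/11027 + 2697/22913)) = 1/(79 - 25182642/252661651) = 1/(19935087787/252661651) = 252661651/19935087787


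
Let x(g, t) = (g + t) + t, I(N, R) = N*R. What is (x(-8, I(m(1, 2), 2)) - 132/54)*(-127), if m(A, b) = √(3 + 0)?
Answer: 11938/9 - 508*√3 ≈ 446.56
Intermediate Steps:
m(A, b) = √3
x(g, t) = g + 2*t
(x(-8, I(m(1, 2), 2)) - 132/54)*(-127) = ((-8 + 2*(√3*2)) - 132/54)*(-127) = ((-8 + 2*(2*√3)) - 132*1/54)*(-127) = ((-8 + 4*√3) - 22/9)*(-127) = (-94/9 + 4*√3)*(-127) = 11938/9 - 508*√3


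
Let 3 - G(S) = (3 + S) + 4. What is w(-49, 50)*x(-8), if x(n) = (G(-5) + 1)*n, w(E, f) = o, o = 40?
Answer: -640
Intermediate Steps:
w(E, f) = 40
G(S) = -4 - S (G(S) = 3 - ((3 + S) + 4) = 3 - (7 + S) = 3 + (-7 - S) = -4 - S)
x(n) = 2*n (x(n) = ((-4 - 1*(-5)) + 1)*n = ((-4 + 5) + 1)*n = (1 + 1)*n = 2*n)
w(-49, 50)*x(-8) = 40*(2*(-8)) = 40*(-16) = -640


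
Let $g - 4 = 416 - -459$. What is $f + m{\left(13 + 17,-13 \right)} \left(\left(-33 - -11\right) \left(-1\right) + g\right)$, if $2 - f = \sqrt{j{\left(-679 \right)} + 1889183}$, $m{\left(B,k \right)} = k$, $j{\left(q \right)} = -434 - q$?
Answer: $-11711 - 2 \sqrt{472357} \approx -13086.0$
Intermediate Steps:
$g = 879$ ($g = 4 + \left(416 - -459\right) = 4 + \left(416 + 459\right) = 4 + 875 = 879$)
$f = 2 - 2 \sqrt{472357}$ ($f = 2 - \sqrt{\left(-434 - -679\right) + 1889183} = 2 - \sqrt{\left(-434 + 679\right) + 1889183} = 2 - \sqrt{245 + 1889183} = 2 - \sqrt{1889428} = 2 - 2 \sqrt{472357} \approx -1372.6$)
$f + m{\left(13 + 17,-13 \right)} \left(\left(-33 - -11\right) \left(-1\right) + g\right) = \left(2 - 2 \sqrt{472357}\right) - 13 \left(\left(-33 - -11\right) \left(-1\right) + 879\right) = \left(2 - 2 \sqrt{472357}\right) - 13 \left(\left(-33 + 11\right) \left(-1\right) + 879\right) = \left(2 - 2 \sqrt{472357}\right) - 13 \left(\left(-22\right) \left(-1\right) + 879\right) = \left(2 - 2 \sqrt{472357}\right) - 13 \left(22 + 879\right) = \left(2 - 2 \sqrt{472357}\right) - 11713 = -11711 - 2 \sqrt{472357}$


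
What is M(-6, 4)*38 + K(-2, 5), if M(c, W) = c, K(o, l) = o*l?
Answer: -238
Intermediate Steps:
K(o, l) = l*o
M(-6, 4)*38 + K(-2, 5) = -6*38 + 5*(-2) = -228 - 10 = -238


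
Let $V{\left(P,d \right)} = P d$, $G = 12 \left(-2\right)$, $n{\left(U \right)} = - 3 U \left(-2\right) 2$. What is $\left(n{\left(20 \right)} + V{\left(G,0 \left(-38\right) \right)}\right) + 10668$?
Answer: $10908$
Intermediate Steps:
$n{\left(U \right)} = 12 U$ ($n{\left(U \right)} = 6 U 2 = 12 U$)
$G = -24$
$\left(n{\left(20 \right)} + V{\left(G,0 \left(-38\right) \right)}\right) + 10668 = \left(12 \cdot 20 - 24 \cdot 0 \left(-38\right)\right) + 10668 = \left(240 - 0\right) + 10668 = \left(240 + 0\right) + 10668 = 240 + 10668 = 10908$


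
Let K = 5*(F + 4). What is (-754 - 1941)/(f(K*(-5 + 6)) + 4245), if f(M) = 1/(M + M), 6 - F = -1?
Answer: -296450/466951 ≈ -0.63486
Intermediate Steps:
F = 7 (F = 6 - 1*(-1) = 6 + 1 = 7)
K = 55 (K = 5*(7 + 4) = 5*11 = 55)
f(M) = 1/(2*M)
(-754 - 1941)/(f(K*(-5 + 6)) + 4245) = (-754 - 1941)/(1/(2*((55*(-5 + 6)))) + 4245) = -2695/(1/(2*((55*1))) + 4245) = -2695/((½)/55 + 4245) = -2695/((½)*(1/55) + 4245) = -2695/(1/110 + 4245) = -2695/466951/110 = -2695*110/466951 = -296450/466951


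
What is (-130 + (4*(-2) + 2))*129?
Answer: -17544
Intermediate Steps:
(-130 + (4*(-2) + 2))*129 = (-130 + (-8 + 2))*129 = (-130 - 6)*129 = -136*129 = -17544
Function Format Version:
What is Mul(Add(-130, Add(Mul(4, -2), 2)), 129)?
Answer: -17544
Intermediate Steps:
Mul(Add(-130, Add(Mul(4, -2), 2)), 129) = Mul(Add(-130, Add(-8, 2)), 129) = Mul(Add(-130, -6), 129) = Mul(-136, 129) = -17544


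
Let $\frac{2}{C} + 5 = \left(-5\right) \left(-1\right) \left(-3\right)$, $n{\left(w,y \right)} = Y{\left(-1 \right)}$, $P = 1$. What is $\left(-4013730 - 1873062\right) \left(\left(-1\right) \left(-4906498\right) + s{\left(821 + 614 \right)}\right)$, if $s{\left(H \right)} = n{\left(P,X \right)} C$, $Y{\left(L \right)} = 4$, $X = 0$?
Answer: $- \frac{144417654098496}{5} \approx -2.8884 \cdot 10^{13}$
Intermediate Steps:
$n{\left(w,y \right)} = 4$
$C = - \frac{1}{10}$ ($C = \frac{2}{-5 + \left(-5\right) \left(-1\right) \left(-3\right)} = \frac{2}{-5 + 5 \left(-3\right)} = \frac{2}{-5 - 15} = \frac{2}{-20} = 2 \left(- \frac{1}{20}\right) = - \frac{1}{10} \approx -0.1$)
$s{\left(H \right)} = - \frac{2}{5}$ ($s{\left(H \right)} = 4 \left(- \frac{1}{10}\right) = - \frac{2}{5}$)
$\left(-4013730 - 1873062\right) \left(\left(-1\right) \left(-4906498\right) + s{\left(821 + 614 \right)}\right) = \left(-4013730 - 1873062\right) \left(\left(-1\right) \left(-4906498\right) - \frac{2}{5}\right) = - 5886792 \left(4906498 - \frac{2}{5}\right) = \left(-5886792\right) \frac{24532488}{5} = - \frac{144417654098496}{5}$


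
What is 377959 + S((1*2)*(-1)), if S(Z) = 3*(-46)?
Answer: 377821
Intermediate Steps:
S(Z) = -138
377959 + S((1*2)*(-1)) = 377959 - 138 = 377821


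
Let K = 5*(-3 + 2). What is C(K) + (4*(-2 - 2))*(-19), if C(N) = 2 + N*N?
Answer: 331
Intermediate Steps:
K = -5 (K = 5*(-1) = -5)
C(N) = 2 + N²
C(K) + (4*(-2 - 2))*(-19) = (2 + (-5)²) + (4*(-2 - 2))*(-19) = (2 + 25) + (4*(-4))*(-19) = 27 - 16*(-19) = 27 + 304 = 331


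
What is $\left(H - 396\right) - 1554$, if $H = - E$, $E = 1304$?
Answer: $-3254$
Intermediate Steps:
$H = -1304$ ($H = \left(-1\right) 1304 = -1304$)
$\left(H - 396\right) - 1554 = \left(-1304 - 396\right) - 1554 = -1700 - 1554 = -3254$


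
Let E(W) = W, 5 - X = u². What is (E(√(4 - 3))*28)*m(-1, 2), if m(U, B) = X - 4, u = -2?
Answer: -84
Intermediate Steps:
X = 1 (X = 5 - 1*(-2)² = 5 - 1*4 = 5 - 4 = 1)
m(U, B) = -3 (m(U, B) = 1 - 4 = -3)
(E(√(4 - 3))*28)*m(-1, 2) = (√(4 - 3)*28)*(-3) = (√1*28)*(-3) = (1*28)*(-3) = 28*(-3) = -84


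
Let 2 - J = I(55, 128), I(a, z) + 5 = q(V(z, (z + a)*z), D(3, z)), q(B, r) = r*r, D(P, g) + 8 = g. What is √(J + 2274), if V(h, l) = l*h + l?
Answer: I*√12119 ≈ 110.09*I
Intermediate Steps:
D(P, g) = -8 + g
V(h, l) = l + h*l (V(h, l) = h*l + l = l + h*l)
q(B, r) = r²
I(a, z) = -5 + (-8 + z)²
J = -14393 (J = 2 - (-5 + (-8 + 128)²) = 2 - (-5 + 120²) = 2 - (-5 + 14400) = 2 - 1*14395 = 2 - 14395 = -14393)
√(J + 2274) = √(-14393 + 2274) = √(-12119) = I*√12119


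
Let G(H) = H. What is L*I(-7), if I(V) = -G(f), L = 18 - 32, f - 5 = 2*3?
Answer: 154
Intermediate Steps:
f = 11 (f = 5 + 2*3 = 5 + 6 = 11)
L = -14
I(V) = -11 (I(V) = -1*11 = -11)
L*I(-7) = -14*(-11) = 154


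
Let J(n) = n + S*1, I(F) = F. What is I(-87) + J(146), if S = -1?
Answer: 58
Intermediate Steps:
J(n) = -1 + n (J(n) = n - 1*1 = n - 1 = -1 + n)
I(-87) + J(146) = -87 + (-1 + 146) = -87 + 145 = 58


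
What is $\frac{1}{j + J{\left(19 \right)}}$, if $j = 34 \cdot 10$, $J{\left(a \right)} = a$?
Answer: $\frac{1}{359} \approx 0.0027855$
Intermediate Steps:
$j = 340$
$\frac{1}{j + J{\left(19 \right)}} = \frac{1}{340 + 19} = \frac{1}{359}$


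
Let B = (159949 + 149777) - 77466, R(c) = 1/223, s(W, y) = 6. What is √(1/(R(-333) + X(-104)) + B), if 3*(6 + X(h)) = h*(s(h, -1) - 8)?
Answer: 3*√46335128085453/42373 ≈ 481.93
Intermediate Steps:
R(c) = 1/223
X(h) = -6 - 2*h/3 (X(h) = -6 + (h*(6 - 8))/3 = -6 + (h*(-2))/3 = -6 + (-2*h)/3 = -6 - 2*h/3)
B = 232260 (B = 309726 - 77466 = 232260)
√(1/(R(-333) + X(-104)) + B) = √(1/(1/223 + (-6 - ⅔*(-104))) + 232260) = √(1/(1/223 + (-6 + 208/3)) + 232260) = √(1/(1/223 + 190/3) + 232260) = √(1/(42373/669) + 232260) = √(669/42373 + 232260) = √(9841553649/42373) = 3*√46335128085453/42373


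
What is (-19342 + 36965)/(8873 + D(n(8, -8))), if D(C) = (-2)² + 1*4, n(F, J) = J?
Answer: 17623/8881 ≈ 1.9843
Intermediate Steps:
D(C) = 8 (D(C) = 4 + 4 = 8)
(-19342 + 36965)/(8873 + D(n(8, -8))) = (-19342 + 36965)/(8873 + 8) = 17623/8881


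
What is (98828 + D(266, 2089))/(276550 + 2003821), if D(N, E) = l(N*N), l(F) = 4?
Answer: 98832/2280371 ≈ 0.043340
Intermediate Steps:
D(N, E) = 4
(98828 + D(266, 2089))/(276550 + 2003821) = (98828 + 4)/(276550 + 2003821) = 98832/2280371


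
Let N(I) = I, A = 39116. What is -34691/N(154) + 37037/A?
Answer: -8774477/39116 ≈ -224.32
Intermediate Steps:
-34691/N(154) + 37037/A = -34691/154 + 37037/39116 = -34691*1/154 + 37037*(1/39116) = -34691/154 + 481/508 = -8774477/39116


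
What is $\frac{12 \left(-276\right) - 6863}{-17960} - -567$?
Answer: $\frac{2038699}{3592} \approx 567.57$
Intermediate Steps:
$\frac{12 \left(-276\right) - 6863}{-17960} - -567 = \left(-3312 - 6863\right) \left(- \frac{1}{17960}\right) + 567 = \left(-10175\right) \left(- \frac{1}{17960}\right) + 567 = \frac{2035}{3592} + 567 = \frac{2038699}{3592}$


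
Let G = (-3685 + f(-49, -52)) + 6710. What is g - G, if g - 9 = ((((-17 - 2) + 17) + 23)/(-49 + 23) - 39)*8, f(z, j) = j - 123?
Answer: -41073/13 ≈ -3159.5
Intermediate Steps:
f(z, j) = -123 + j
G = 2850 (G = (-3685 + (-123 - 52)) + 6710 = (-3685 - 175) + 6710 = -3860 + 6710 = 2850)
g = -4023/13 (g = 9 + ((((-17 - 2) + 17) + 23)/(-49 + 23) - 39)*8 = 9 + (((-19 + 17) + 23)/(-26) - 39)*8 = 9 + ((-2 + 23)*(-1/26) - 39)*8 = 9 + (21*(-1/26) - 39)*8 = 9 + (-21/26 - 39)*8 = 9 - 1035/26*8 = 9 - 4140/13 = -4023/13 ≈ -309.46)
g - G = -4023/13 - 1*2850 = -4023/13 - 2850 = -41073/13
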